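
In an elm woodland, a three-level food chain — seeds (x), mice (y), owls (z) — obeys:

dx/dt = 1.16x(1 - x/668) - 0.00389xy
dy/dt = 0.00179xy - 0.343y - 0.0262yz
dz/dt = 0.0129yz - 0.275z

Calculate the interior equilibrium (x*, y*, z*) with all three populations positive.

x* ≈ 620, y* ≈ 21.3, z* ≈ 29.3

From dz/dt = 0: 0.0129y* = 0.275, so y* = 21.3.
From dx/dt = 0: 1.16(1 - x*/668) = 0.00389·21.3, giving x* = 668·(1 - 0.0715) = 620.
From dy/dt = 0: 0.00179·620 - 0.343 = 0.0262z*, so z* = 0.767/0.0262 = 29.3.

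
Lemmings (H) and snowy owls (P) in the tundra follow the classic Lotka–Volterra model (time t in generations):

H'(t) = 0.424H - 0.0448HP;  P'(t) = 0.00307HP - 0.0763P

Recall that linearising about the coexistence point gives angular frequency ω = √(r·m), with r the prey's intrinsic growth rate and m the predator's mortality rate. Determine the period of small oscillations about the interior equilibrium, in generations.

Here r = 0.424 and m = 0.0763, so r·m = 0.0324.
ω = √0.0324 = 0.18 per generation, hence T = 2π/ω ≈ 34.9 generations.

T ≈ 34.9 generations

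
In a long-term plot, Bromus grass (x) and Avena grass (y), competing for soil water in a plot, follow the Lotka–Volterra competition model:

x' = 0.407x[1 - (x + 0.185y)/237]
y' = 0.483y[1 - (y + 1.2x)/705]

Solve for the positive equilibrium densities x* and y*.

x* ≈ 137, y* ≈ 541

Setting both brackets to zero gives the nullclines x + 0.185y = 237 and 1.2x + y = 705.
Substituting y = 705 - 1.2x into the first: x(1 - 0.185·1.2) = 237 - 0.185·705.
So x* = 107/0.778 = 137, and then y* = 705 - 1.2·137 = 541.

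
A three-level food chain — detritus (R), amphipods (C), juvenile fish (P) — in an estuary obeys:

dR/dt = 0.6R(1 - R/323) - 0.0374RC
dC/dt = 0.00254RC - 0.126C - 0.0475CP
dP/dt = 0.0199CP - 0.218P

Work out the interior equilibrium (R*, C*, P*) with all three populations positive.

From dP/dt = 0: 0.0199C* = 0.218, so C* = 11.
From dR/dt = 0: 0.6(1 - R*/323) = 0.0374·11, giving R* = 323·(1 - 0.683) = 102.
From dC/dt = 0: 0.00254·102 - 0.126 = 0.0475P*, so P* = 0.134/0.0475 = 2.83.

R* ≈ 102, C* ≈ 11, P* ≈ 2.83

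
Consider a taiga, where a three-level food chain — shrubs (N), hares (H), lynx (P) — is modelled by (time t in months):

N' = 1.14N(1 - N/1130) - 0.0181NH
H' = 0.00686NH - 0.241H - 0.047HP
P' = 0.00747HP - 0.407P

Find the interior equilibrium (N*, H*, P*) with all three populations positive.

N* ≈ 152, H* ≈ 54.5, P* ≈ 17.1

From dP/dt = 0: 0.00747H* = 0.407, so H* = 54.5.
From dN/dt = 0: 1.14(1 - N*/1130) = 0.0181·54.5, giving N* = 1130·(1 - 0.865) = 152.
From dH/dt = 0: 0.00686·152 - 0.241 = 0.047P*, so P* = 0.805/0.047 = 17.1.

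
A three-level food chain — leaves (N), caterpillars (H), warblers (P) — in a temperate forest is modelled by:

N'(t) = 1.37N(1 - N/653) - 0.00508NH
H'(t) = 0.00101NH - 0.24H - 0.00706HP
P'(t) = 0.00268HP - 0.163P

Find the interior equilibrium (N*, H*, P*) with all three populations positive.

From dP/dt = 0: 0.00268H* = 0.163, so H* = 60.8.
From dN/dt = 0: 1.37(1 - N*/653) = 0.00508·60.8, giving N* = 653·(1 - 0.226) = 506.
From dH/dt = 0: 0.00101·506 - 0.24 = 0.00706P*, so P* = 0.271/0.00706 = 38.4.

N* ≈ 506, H* ≈ 60.8, P* ≈ 38.4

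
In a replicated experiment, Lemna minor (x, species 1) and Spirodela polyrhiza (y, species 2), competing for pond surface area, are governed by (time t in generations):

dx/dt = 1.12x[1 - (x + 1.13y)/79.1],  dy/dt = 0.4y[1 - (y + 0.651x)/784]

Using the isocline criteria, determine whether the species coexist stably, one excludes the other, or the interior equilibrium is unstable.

Compare the nullcline intercepts: K1/α12 = 79.1/1.13 = 70 < K2 = 784; K2/α21 = 784/0.651 = 1200 > K1 = 79.1.
Since the inequalities point opposite ways, species 2 can invade but species 1 cannot.

species 2 excludes species 1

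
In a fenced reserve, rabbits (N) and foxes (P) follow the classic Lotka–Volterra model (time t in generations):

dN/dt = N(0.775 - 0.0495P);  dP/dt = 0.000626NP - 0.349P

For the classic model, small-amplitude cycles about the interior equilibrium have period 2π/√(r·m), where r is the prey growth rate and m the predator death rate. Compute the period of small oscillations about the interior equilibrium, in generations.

T ≈ 12.1 generations

Here r = 0.775 and m = 0.349, so r·m = 0.27.
ω = √0.27 = 0.52 per generation, hence T = 2π/ω ≈ 12.1 generations.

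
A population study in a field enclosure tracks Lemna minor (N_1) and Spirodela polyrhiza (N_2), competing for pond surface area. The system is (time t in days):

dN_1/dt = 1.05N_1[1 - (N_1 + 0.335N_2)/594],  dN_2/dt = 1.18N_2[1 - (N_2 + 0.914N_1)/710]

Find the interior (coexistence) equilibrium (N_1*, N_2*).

Setting both brackets to zero gives the nullclines N_1 + 0.335N_2 = 594 and 0.914N_1 + N_2 = 710.
Substituting N_2 = 710 - 0.914N_1 into the first: N_1(1 - 0.335·0.914) = 594 - 0.335·710.
So N_1* = 356/0.694 = 513, and then N_2* = 710 - 0.914·513 = 241.

N_1* ≈ 513, N_2* ≈ 241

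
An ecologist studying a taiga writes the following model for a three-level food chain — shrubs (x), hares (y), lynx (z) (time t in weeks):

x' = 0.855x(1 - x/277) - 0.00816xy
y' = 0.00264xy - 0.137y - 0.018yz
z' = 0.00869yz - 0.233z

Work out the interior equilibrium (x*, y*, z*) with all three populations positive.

x* ≈ 206, y* ≈ 26.8, z* ≈ 22.6

From dz/dt = 0: 0.00869y* = 0.233, so y* = 26.8.
From dx/dt = 0: 0.855(1 - x*/277) = 0.00816·26.8, giving x* = 277·(1 - 0.256) = 206.
From dy/dt = 0: 0.00264·206 - 0.137 = 0.018z*, so z* = 0.407/0.018 = 22.6.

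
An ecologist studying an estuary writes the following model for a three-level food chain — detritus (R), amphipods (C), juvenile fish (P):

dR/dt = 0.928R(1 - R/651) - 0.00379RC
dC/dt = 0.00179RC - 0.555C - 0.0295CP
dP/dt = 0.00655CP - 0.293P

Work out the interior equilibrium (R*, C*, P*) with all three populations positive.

R* ≈ 532, C* ≈ 44.7, P* ≈ 13.5

From dP/dt = 0: 0.00655C* = 0.293, so C* = 44.7.
From dR/dt = 0: 0.928(1 - R*/651) = 0.00379·44.7, giving R* = 651·(1 - 0.183) = 532.
From dC/dt = 0: 0.00179·532 - 0.555 = 0.0295P*, so P* = 0.397/0.0295 = 13.5.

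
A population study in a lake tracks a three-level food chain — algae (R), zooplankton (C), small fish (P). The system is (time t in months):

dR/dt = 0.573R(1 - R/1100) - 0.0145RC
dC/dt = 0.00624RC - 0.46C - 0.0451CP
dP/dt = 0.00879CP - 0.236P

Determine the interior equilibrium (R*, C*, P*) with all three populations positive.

From dP/dt = 0: 0.00879C* = 0.236, so C* = 26.8.
From dR/dt = 0: 0.573(1 - R*/1100) = 0.0145·26.8, giving R* = 1100·(1 - 0.679) = 353.
From dC/dt = 0: 0.00624·353 - 0.46 = 0.0451P*, so P* = 1.74/0.0451 = 38.6.

R* ≈ 353, C* ≈ 26.8, P* ≈ 38.6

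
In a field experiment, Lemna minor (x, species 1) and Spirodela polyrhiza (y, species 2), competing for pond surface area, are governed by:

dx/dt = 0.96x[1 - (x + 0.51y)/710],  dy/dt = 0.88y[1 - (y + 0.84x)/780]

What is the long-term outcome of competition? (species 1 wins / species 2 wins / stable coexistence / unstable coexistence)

Compare the nullcline intercepts: K1/α12 = 710/0.51 = 1390 > K2 = 780; K2/α21 = 780/0.84 = 929 > K1 = 710.
Since both inequalities hold, each species can invade when rare, so the interior equilibrium is stable.

stable coexistence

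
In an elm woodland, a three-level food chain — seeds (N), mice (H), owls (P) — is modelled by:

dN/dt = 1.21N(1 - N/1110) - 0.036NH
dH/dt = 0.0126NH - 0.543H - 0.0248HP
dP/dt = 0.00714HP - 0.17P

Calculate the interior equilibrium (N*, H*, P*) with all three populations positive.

N* ≈ 324, H* ≈ 23.8, P* ≈ 143

From dP/dt = 0: 0.00714H* = 0.17, so H* = 23.8.
From dN/dt = 0: 1.21(1 - N*/1110) = 0.036·23.8, giving N* = 1110·(1 - 0.708) = 324.
From dH/dt = 0: 0.0126·324 - 0.543 = 0.0248P*, so P* = 3.54/0.0248 = 143.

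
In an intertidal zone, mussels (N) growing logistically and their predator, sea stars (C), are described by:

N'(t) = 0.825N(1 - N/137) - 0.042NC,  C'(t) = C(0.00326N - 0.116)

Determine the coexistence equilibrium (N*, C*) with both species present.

From dC/dt = 0 with C > 0: 0.00326N* = 0.116, so N* = 35.6.
Substitute into dN/dt = 0: 0.825(1 - 35.6/137) = 0.042C*.
The bracket is 0.74, giving C* = 0.611/0.042 = 14.5.

N* ≈ 35.6, C* ≈ 14.5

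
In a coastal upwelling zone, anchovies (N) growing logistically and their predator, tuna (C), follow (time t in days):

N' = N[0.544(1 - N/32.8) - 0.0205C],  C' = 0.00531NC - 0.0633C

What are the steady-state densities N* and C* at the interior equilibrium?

From dC/dt = 0 with C > 0: 0.00531N* = 0.0633, so N* = 11.9.
Substitute into dN/dt = 0: 0.544(1 - 11.9/32.8) = 0.0205C*.
The bracket is 0.637, giving C* = 0.346/0.0205 = 16.9.

N* ≈ 11.9, C* ≈ 16.9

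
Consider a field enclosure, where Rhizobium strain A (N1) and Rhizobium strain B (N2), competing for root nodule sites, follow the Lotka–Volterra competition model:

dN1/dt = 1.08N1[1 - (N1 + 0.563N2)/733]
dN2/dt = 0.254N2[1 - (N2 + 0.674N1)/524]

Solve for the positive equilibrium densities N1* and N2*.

Setting both brackets to zero gives the nullclines N1 + 0.563N2 = 733 and 0.674N1 + N2 = 524.
Substituting N2 = 524 - 0.674N1 into the first: N1(1 - 0.563·0.674) = 733 - 0.563·524.
So N1* = 438/0.621 = 706, and then N2* = 524 - 0.674·706 = 48.3.

N1* ≈ 706, N2* ≈ 48.3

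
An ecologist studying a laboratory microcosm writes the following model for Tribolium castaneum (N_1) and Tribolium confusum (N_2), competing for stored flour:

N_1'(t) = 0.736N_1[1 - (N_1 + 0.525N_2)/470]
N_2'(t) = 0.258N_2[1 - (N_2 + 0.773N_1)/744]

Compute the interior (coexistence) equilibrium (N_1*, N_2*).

Setting both brackets to zero gives the nullclines N_1 + 0.525N_2 = 470 and 0.773N_1 + N_2 = 744.
Substituting N_2 = 744 - 0.773N_1 into the first: N_1(1 - 0.525·0.773) = 470 - 0.525·744.
So N_1* = 79.4/0.594 = 134, and then N_2* = 744 - 0.773·134 = 641.

N_1* ≈ 134, N_2* ≈ 641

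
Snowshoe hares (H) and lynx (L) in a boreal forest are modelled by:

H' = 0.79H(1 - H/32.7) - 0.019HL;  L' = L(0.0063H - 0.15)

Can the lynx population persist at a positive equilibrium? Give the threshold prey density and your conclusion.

Threshold H = 23.8; K > 23.8, so yes, the predator persists.

The predator equation gives dL/dt > 0 only when H > 0.15/0.0063 = 23.8.
Without the predator, H → K = 32.7. Since 32.7 > 23.8, the predator can invade and persist.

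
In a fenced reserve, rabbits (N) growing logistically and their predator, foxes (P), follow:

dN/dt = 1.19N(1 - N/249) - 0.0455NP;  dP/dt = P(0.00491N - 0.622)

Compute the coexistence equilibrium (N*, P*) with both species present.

From dP/dt = 0 with P > 0: 0.00491N* = 0.622, so N* = 127.
Substitute into dN/dt = 0: 1.19(1 - 127/249) = 0.0455P*.
The bracket is 0.491, giving P* = 0.585/0.0455 = 12.8.

N* ≈ 127, P* ≈ 12.8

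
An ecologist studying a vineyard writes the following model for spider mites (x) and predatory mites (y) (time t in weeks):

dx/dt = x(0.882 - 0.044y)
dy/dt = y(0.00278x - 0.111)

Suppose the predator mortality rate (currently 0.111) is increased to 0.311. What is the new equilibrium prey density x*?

At the interior fixed point, setting dy/dt = 0 with y > 0 fixes x* = (predator death rate)/(xy coefficient) — independent of the other coefficients.
With the change, x* = 0.311/0.00278 = 112; it rises from 39.9.

x* ≈ 112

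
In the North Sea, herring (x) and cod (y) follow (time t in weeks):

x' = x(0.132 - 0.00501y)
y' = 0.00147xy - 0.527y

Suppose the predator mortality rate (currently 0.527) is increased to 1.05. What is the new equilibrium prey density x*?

At the interior fixed point, setting dy/dt = 0 with y > 0 fixes x* = (predator death rate)/(xy coefficient) — independent of the other coefficients.
With the change, x* = 1.05/0.00147 = 714; it rises from 359.

x* ≈ 714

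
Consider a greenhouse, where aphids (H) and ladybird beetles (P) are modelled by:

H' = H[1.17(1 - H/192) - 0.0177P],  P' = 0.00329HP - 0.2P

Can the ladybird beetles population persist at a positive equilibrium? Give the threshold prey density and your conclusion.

Threshold H = 60.8; K > 60.8, so yes, the predator persists.

The predator equation gives dP/dt > 0 only when H > 0.2/0.00329 = 60.8.
Without the predator, H → K = 192. Since 192 > 60.8, the predator can invade and persist.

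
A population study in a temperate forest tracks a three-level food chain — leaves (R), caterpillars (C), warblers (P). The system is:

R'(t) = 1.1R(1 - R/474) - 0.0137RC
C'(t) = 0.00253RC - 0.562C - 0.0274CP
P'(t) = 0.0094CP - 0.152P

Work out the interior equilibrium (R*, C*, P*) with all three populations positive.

From dP/dt = 0: 0.0094C* = 0.152, so C* = 16.2.
From dR/dt = 0: 1.1(1 - R*/474) = 0.0137·16.2, giving R* = 474·(1 - 0.201) = 379.
From dC/dt = 0: 0.00253·379 - 0.562 = 0.0274P*, so P* = 0.396/0.0274 = 14.4.

R* ≈ 379, C* ≈ 16.2, P* ≈ 14.4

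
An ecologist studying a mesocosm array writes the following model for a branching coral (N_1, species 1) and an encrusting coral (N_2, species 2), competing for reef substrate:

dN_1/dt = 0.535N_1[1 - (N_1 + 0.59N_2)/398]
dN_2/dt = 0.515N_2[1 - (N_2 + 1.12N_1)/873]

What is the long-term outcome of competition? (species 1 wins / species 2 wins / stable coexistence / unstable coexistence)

species 2 excludes species 1

Compare the nullcline intercepts: K1/α12 = 398/0.59 = 675 < K2 = 873; K2/α21 = 873/1.12 = 779 > K1 = 398.
Since the inequalities point opposite ways, species 2 can invade but species 1 cannot.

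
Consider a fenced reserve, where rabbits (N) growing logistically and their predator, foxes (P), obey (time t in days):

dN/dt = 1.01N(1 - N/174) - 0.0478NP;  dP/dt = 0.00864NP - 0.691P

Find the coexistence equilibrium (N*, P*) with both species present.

N* ≈ 80, P* ≈ 11.4

From dP/dt = 0 with P > 0: 0.00864N* = 0.691, so N* = 80.
Substitute into dN/dt = 0: 1.01(1 - 80/174) = 0.0478P*.
The bracket is 0.54, giving P* = 0.546/0.0478 = 11.4.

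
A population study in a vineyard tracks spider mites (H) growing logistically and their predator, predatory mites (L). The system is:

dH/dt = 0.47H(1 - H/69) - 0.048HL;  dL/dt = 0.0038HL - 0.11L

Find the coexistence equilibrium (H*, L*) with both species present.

From dL/dt = 0 with L > 0: 0.0038H* = 0.11, so H* = 28.9.
Substitute into dH/dt = 0: 0.47(1 - 28.9/69) = 0.048L*.
The bracket is 0.58, giving L* = 0.273/0.048 = 5.68.

H* ≈ 28.9, L* ≈ 5.68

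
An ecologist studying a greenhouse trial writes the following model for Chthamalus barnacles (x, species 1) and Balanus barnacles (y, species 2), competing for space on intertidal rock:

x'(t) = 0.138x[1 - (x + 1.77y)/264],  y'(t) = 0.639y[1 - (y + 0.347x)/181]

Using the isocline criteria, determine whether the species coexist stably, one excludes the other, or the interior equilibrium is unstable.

species 2 excludes species 1

Compare the nullcline intercepts: K1/α12 = 264/1.77 = 149 < K2 = 181; K2/α21 = 181/0.347 = 522 > K1 = 264.
Since the inequalities point opposite ways, species 2 can invade but species 1 cannot.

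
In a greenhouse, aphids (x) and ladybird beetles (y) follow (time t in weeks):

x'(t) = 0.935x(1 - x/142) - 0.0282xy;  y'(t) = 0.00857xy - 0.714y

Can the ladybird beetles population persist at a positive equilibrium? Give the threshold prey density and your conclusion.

Threshold x = 83.3; K > 83.3, so yes, the predator persists.

The predator equation gives dy/dt > 0 only when x > 0.714/0.00857 = 83.3.
Without the predator, x → K = 142. Since 142 > 83.3, the predator can invade and persist.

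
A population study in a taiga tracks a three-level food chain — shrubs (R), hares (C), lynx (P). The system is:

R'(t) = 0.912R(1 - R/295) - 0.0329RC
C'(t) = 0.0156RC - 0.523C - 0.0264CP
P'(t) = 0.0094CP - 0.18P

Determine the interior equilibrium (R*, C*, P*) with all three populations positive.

From dP/dt = 0: 0.0094C* = 0.18, so C* = 19.1.
From dR/dt = 0: 0.912(1 - R*/295) = 0.0329·19.1, giving R* = 295·(1 - 0.691) = 91.2.
From dC/dt = 0: 0.0156·91.2 - 0.523 = 0.0264P*, so P* = 0.9/0.0264 = 34.1.

R* ≈ 91.2, C* ≈ 19.1, P* ≈ 34.1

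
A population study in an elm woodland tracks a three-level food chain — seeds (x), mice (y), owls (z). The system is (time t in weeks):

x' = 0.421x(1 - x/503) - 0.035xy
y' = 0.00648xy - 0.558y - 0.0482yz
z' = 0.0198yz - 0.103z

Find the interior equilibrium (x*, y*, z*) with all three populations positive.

x* ≈ 285, y* ≈ 5.2, z* ≈ 26.8

From dz/dt = 0: 0.0198y* = 0.103, so y* = 5.2.
From dx/dt = 0: 0.421(1 - x*/503) = 0.035·5.2, giving x* = 503·(1 - 0.432) = 285.
From dy/dt = 0: 0.00648·285 - 0.558 = 0.0482z*, so z* = 1.29/0.0482 = 26.8.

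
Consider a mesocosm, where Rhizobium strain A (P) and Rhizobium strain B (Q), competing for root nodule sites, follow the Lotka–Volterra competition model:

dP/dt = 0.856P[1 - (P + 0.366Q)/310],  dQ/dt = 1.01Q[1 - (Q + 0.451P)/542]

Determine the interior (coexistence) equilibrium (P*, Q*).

Setting both brackets to zero gives the nullclines P + 0.366Q = 310 and 0.451P + Q = 542.
Substituting Q = 542 - 0.451P into the first: P(1 - 0.366·0.451) = 310 - 0.366·542.
So P* = 112/0.835 = 134, and then Q* = 542 - 0.451·134 = 482.

P* ≈ 134, Q* ≈ 482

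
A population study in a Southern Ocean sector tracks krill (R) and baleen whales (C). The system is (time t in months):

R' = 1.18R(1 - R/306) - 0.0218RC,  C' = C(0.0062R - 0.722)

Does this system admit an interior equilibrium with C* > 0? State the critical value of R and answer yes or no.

Threshold R = 116; K > 116, so yes, the predator persists.

The predator equation gives dC/dt > 0 only when R > 0.722/0.0062 = 116.
Without the predator, R → K = 306. Since 306 > 116, the predator can invade and persist.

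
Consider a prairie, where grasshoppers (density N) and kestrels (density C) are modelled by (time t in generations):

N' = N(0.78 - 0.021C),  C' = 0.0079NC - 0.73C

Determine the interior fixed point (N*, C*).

Set dC/dt = 0 with C > 0: 0.0079N - 0.73 = 0, so N* = 0.73/0.0079 = 92.4.
Set dN/dt = 0 with N > 0: 0.78 - 0.021C = 0, so C* = 0.78/0.021 = 37.1.

N* ≈ 92.4, C* ≈ 37.1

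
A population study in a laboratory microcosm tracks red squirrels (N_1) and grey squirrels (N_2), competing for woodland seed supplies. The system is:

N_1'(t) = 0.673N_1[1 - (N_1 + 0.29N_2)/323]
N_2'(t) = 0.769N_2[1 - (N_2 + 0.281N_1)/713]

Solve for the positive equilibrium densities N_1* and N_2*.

N_1* ≈ 127, N_2* ≈ 677

Setting both brackets to zero gives the nullclines N_1 + 0.29N_2 = 323 and 0.281N_1 + N_2 = 713.
Substituting N_2 = 713 - 0.281N_1 into the first: N_1(1 - 0.29·0.281) = 323 - 0.29·713.
So N_1* = 116/0.919 = 127, and then N_2* = 713 - 0.281·127 = 677.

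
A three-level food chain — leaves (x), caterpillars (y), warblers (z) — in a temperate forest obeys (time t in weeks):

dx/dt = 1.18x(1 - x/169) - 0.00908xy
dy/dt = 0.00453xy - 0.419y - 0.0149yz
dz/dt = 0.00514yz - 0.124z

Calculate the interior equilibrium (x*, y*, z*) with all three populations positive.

x* ≈ 138, y* ≈ 24.1, z* ≈ 13.7

From dz/dt = 0: 0.00514y* = 0.124, so y* = 24.1.
From dx/dt = 0: 1.18(1 - x*/169) = 0.00908·24.1, giving x* = 169·(1 - 0.186) = 138.
From dy/dt = 0: 0.00453·138 - 0.419 = 0.0149z*, so z* = 0.204/0.0149 = 13.7.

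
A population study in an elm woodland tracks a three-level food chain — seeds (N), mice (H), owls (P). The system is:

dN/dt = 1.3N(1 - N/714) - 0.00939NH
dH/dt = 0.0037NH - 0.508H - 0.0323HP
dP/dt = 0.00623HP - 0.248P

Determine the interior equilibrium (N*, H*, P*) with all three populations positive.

From dP/dt = 0: 0.00623H* = 0.248, so H* = 39.8.
From dN/dt = 0: 1.3(1 - N*/714) = 0.00939·39.8, giving N* = 714·(1 - 0.288) = 509.
From dH/dt = 0: 0.0037·509 - 0.508 = 0.0323P*, so P* = 1.37/0.0323 = 42.5.

N* ≈ 509, H* ≈ 39.8, P* ≈ 42.5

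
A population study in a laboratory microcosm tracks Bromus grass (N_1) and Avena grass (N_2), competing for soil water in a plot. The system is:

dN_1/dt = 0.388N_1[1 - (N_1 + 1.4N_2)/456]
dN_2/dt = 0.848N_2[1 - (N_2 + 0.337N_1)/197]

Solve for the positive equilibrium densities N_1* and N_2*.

N_1* ≈ 341, N_2* ≈ 82

Setting both brackets to zero gives the nullclines N_1 + 1.4N_2 = 456 and 0.337N_1 + N_2 = 197.
Substituting N_2 = 197 - 0.337N_1 into the first: N_1(1 - 1.4·0.337) = 456 - 1.4·197.
So N_1* = 180/0.528 = 341, and then N_2* = 197 - 0.337·341 = 82.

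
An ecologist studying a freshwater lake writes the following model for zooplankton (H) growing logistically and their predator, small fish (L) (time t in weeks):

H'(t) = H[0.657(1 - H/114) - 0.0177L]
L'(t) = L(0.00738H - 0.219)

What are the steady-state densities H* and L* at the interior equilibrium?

H* ≈ 29.7, L* ≈ 27.5

From dL/dt = 0 with L > 0: 0.00738H* = 0.219, so H* = 29.7.
Substitute into dH/dt = 0: 0.657(1 - 29.7/114) = 0.0177L*.
The bracket is 0.74, giving L* = 0.486/0.0177 = 27.5.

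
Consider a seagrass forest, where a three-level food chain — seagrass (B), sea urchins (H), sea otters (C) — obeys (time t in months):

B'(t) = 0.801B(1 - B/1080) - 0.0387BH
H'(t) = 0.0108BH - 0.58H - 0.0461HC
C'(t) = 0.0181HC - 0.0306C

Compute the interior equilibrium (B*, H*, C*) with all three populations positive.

From dC/dt = 0: 0.0181H* = 0.0306, so H* = 1.69.
From dB/dt = 0: 0.801(1 - B*/1080) = 0.0387·1.69, giving B* = 1080·(1 - 0.0817) = 992.
From dH/dt = 0: 0.0108·992 - 0.58 = 0.0461C*, so C* = 10.1/0.0461 = 220.

B* ≈ 992, H* ≈ 1.69, C* ≈ 220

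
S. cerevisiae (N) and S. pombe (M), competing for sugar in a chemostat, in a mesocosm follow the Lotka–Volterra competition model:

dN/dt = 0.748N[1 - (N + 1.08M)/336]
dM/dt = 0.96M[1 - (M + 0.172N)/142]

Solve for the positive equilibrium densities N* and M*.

Setting both brackets to zero gives the nullclines N + 1.08M = 336 and 0.172N + M = 142.
Substituting M = 142 - 0.172N into the first: N(1 - 1.08·0.172) = 336 - 1.08·142.
So N* = 183/0.814 = 224, and then M* = 142 - 0.172·224 = 103.

N* ≈ 224, M* ≈ 103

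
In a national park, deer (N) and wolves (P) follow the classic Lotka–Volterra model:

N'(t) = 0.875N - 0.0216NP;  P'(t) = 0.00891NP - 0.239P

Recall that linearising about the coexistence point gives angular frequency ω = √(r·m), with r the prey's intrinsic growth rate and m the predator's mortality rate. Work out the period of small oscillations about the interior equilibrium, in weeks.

T ≈ 13.7 weeks

Here r = 0.875 and m = 0.239, so r·m = 0.209.
ω = √0.209 = 0.457 per week, hence T = 2π/ω ≈ 13.7 weeks.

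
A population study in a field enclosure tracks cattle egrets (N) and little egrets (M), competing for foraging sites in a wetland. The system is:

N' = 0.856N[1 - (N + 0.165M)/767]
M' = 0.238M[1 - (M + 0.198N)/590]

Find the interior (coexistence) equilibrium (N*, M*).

N* ≈ 692, M* ≈ 453

Setting both brackets to zero gives the nullclines N + 0.165M = 767 and 0.198N + M = 590.
Substituting M = 590 - 0.198N into the first: N(1 - 0.165·0.198) = 767 - 0.165·590.
So N* = 670/0.967 = 692, and then M* = 590 - 0.198·692 = 453.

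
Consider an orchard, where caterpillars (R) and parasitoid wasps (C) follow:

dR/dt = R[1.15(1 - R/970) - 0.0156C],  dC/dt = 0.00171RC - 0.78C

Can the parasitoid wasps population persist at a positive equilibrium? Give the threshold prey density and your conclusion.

The predator equation gives dC/dt > 0 only when R > 0.78/0.00171 = 456.
Without the predator, R → K = 970. Since 970 > 456, the predator can invade and persist.

Threshold R = 456; K > 456, so yes, the predator persists.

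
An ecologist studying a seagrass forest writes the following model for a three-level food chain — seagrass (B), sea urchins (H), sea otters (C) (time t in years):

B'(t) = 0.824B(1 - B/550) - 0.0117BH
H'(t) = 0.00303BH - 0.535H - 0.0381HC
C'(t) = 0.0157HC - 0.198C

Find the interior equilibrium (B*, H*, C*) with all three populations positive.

B* ≈ 452, H* ≈ 12.6, C* ≈ 21.9

From dC/dt = 0: 0.0157H* = 0.198, so H* = 12.6.
From dB/dt = 0: 0.824(1 - B*/550) = 0.0117·12.6, giving B* = 550·(1 - 0.179) = 452.
From dH/dt = 0: 0.00303·452 - 0.535 = 0.0381C*, so C* = 0.833/0.0381 = 21.9.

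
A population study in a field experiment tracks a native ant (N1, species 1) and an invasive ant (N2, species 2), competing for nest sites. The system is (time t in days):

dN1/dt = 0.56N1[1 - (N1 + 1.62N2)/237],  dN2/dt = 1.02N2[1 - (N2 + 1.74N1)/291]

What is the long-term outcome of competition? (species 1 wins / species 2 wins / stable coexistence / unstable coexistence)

Compare the nullcline intercepts: K1/α12 = 237/1.62 = 146 < K2 = 291; K2/α21 = 291/1.74 = 167 < K1 = 237.
Since both are reversed, neither can invade when rare; the interior point is a saddle.

unstable coexistence (outcome depends on initial conditions)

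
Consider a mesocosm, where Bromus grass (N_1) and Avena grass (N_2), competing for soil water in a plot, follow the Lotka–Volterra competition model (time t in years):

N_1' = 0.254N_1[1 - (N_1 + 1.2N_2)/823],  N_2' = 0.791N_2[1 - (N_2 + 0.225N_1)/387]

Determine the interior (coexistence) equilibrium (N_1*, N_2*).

N_1* ≈ 491, N_2* ≈ 276

Setting both brackets to zero gives the nullclines N_1 + 1.2N_2 = 823 and 0.225N_1 + N_2 = 387.
Substituting N_2 = 387 - 0.225N_1 into the first: N_1(1 - 1.2·0.225) = 823 - 1.2·387.
So N_1* = 359/0.73 = 491, and then N_2* = 387 - 0.225·491 = 276.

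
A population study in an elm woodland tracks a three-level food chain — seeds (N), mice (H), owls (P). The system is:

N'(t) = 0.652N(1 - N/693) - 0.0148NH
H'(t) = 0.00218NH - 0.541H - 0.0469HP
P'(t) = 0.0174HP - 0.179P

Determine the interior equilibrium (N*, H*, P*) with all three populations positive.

N* ≈ 531, H* ≈ 10.3, P* ≈ 13.2

From dP/dt = 0: 0.0174H* = 0.179, so H* = 10.3.
From dN/dt = 0: 0.652(1 - N*/693) = 0.0148·10.3, giving N* = 693·(1 - 0.234) = 531.
From dH/dt = 0: 0.00218·531 - 0.541 = 0.0469P*, so P* = 0.617/0.0469 = 13.2.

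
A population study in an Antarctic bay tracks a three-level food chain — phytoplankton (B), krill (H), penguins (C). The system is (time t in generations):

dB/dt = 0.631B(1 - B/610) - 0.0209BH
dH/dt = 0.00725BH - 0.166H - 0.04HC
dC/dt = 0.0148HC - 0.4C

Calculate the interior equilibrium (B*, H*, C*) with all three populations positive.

From dC/dt = 0: 0.0148H* = 0.4, so H* = 27.
From dB/dt = 0: 0.631(1 - B*/610) = 0.0209·27, giving B* = 610·(1 - 0.895) = 63.9.
From dH/dt = 0: 0.00725·63.9 - 0.166 = 0.04C*, so C* = 0.298/0.04 = 7.44.

B* ≈ 63.9, H* ≈ 27, C* ≈ 7.44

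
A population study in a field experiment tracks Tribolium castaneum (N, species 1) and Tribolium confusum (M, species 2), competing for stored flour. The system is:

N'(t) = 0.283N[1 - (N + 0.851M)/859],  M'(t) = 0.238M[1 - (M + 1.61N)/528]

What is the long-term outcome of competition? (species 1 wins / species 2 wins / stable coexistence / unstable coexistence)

species 1 excludes species 2

Compare the nullcline intercepts: K1/α12 = 859/0.851 = 1010 > K2 = 528; K2/α21 = 528/1.61 = 328 < K1 = 859.
Since the inequalities point opposite ways, species 1 can invade but species 2 cannot.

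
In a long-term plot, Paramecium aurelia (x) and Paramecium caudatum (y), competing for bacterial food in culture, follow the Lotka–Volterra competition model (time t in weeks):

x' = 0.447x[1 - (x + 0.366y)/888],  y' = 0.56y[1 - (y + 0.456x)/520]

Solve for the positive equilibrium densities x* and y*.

x* ≈ 837, y* ≈ 138

Setting both brackets to zero gives the nullclines x + 0.366y = 888 and 0.456x + y = 520.
Substituting y = 520 - 0.456x into the first: x(1 - 0.366·0.456) = 888 - 0.366·520.
So x* = 698/0.833 = 837, and then y* = 520 - 0.456·837 = 138.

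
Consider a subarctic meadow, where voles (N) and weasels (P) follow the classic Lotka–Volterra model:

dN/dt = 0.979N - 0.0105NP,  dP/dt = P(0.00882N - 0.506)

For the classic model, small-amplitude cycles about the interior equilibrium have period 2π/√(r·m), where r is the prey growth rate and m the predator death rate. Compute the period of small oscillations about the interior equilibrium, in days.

Here r = 0.979 and m = 0.506, so r·m = 0.495.
ω = √0.495 = 0.704 per day, hence T = 2π/ω ≈ 8.93 days.

T ≈ 8.93 days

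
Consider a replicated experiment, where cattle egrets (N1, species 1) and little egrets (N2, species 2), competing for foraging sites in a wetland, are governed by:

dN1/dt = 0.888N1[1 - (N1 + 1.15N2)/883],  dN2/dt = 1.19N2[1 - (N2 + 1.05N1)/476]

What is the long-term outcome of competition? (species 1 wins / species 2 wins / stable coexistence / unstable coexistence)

Compare the nullcline intercepts: K1/α12 = 883/1.15 = 768 > K2 = 476; K2/α21 = 476/1.05 = 453 < K1 = 883.
Since the inequalities point opposite ways, species 1 can invade but species 2 cannot.

species 1 excludes species 2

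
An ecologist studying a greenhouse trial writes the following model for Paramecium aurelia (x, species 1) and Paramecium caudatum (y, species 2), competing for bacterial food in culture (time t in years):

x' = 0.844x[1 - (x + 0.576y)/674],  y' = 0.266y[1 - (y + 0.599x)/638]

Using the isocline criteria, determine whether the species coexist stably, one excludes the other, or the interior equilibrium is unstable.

stable coexistence

Compare the nullcline intercepts: K1/α12 = 674/0.576 = 1170 > K2 = 638; K2/α21 = 638/0.599 = 1070 > K1 = 674.
Since both inequalities hold, each species can invade when rare, so the interior equilibrium is stable.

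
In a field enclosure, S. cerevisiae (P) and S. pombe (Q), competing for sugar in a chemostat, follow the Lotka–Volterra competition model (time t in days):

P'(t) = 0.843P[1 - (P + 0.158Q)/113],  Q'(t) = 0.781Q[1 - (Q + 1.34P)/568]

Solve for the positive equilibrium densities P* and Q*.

Setting both brackets to zero gives the nullclines P + 0.158Q = 113 and 1.34P + Q = 568.
Substituting Q = 568 - 1.34P into the first: P(1 - 0.158·1.34) = 113 - 0.158·568.
So P* = 23.3/0.788 = 29.5, and then Q* = 568 - 1.34·29.5 = 528.

P* ≈ 29.5, Q* ≈ 528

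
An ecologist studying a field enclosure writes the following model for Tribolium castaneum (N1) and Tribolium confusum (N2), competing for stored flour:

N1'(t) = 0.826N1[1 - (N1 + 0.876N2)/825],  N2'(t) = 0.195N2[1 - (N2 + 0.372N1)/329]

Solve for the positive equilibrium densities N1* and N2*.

N1* ≈ 796, N2* ≈ 32.8

Setting both brackets to zero gives the nullclines N1 + 0.876N2 = 825 and 0.372N1 + N2 = 329.
Substituting N2 = 329 - 0.372N1 into the first: N1(1 - 0.876·0.372) = 825 - 0.876·329.
So N1* = 537/0.674 = 796, and then N2* = 329 - 0.372·796 = 32.8.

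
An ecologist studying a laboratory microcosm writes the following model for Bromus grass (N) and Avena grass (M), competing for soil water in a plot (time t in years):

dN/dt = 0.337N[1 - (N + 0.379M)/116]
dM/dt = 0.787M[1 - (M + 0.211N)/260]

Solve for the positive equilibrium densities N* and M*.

N* ≈ 19, M* ≈ 256

Setting both brackets to zero gives the nullclines N + 0.379M = 116 and 0.211N + M = 260.
Substituting M = 260 - 0.211N into the first: N(1 - 0.379·0.211) = 116 - 0.379·260.
So N* = 17.5/0.92 = 19, and then M* = 260 - 0.211·19 = 256.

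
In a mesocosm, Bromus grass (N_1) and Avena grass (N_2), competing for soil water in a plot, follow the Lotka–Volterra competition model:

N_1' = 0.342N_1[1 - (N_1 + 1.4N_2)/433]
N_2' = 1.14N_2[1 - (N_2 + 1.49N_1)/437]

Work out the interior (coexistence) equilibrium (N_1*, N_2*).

N_1* ≈ 165, N_2* ≈ 192

Setting both brackets to zero gives the nullclines N_1 + 1.4N_2 = 433 and 1.49N_1 + N_2 = 437.
Substituting N_2 = 437 - 1.49N_1 into the first: N_1(1 - 1.4·1.49) = 433 - 1.4·437.
So N_1* = -179/-1.09 = 165, and then N_2* = 437 - 1.49·165 = 192.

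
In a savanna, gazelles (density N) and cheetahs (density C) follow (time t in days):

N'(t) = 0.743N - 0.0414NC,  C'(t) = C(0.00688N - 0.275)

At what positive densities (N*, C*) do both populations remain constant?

Set dC/dt = 0 with C > 0: 0.00688N - 0.275 = 0, so N* = 0.275/0.00688 = 40.
Set dN/dt = 0 with N > 0: 0.743 - 0.0414C = 0, so C* = 0.743/0.0414 = 17.9.

N* ≈ 40, C* ≈ 17.9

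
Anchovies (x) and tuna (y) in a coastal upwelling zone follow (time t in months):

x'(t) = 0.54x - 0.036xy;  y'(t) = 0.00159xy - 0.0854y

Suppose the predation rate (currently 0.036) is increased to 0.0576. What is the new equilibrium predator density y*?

At the interior fixed point, setting dx/dt = 0 with x > 0 fixes y* = (prey growth rate)/(xy coefficient) — independent of the other coefficients.
With the change, y* = 0.54/0.0576 = 9.38; it falls from 15.

y* ≈ 9.38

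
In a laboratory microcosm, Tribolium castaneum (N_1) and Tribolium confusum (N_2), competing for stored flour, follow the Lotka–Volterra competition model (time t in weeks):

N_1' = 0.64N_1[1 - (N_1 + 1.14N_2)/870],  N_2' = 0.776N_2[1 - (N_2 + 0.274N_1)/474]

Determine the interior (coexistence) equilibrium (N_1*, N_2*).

Setting both brackets to zero gives the nullclines N_1 + 1.14N_2 = 870 and 0.274N_1 + N_2 = 474.
Substituting N_2 = 474 - 0.274N_1 into the first: N_1(1 - 1.14·0.274) = 870 - 1.14·474.
So N_1* = 330/0.688 = 479, and then N_2* = 474 - 0.274·479 = 343.

N_1* ≈ 479, N_2* ≈ 343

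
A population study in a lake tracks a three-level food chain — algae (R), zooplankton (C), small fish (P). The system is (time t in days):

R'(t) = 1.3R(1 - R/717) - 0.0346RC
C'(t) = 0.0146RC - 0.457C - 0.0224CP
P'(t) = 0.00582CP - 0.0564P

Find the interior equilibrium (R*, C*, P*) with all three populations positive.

From dP/dt = 0: 0.00582C* = 0.0564, so C* = 9.69.
From dR/dt = 0: 1.3(1 - R*/717) = 0.0346·9.69, giving R* = 717·(1 - 0.258) = 532.
From dC/dt = 0: 0.0146·532 - 0.457 = 0.0224P*, so P* = 7.31/0.0224 = 326.

R* ≈ 532, C* ≈ 9.69, P* ≈ 326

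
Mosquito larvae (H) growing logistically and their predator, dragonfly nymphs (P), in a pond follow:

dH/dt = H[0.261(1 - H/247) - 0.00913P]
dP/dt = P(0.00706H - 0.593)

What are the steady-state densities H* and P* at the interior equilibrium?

H* ≈ 84, P* ≈ 18.9

From dP/dt = 0 with P > 0: 0.00706H* = 0.593, so H* = 84.
Substitute into dH/dt = 0: 0.261(1 - 84/247) = 0.00913P*.
The bracket is 0.66, giving P* = 0.172/0.00913 = 18.9.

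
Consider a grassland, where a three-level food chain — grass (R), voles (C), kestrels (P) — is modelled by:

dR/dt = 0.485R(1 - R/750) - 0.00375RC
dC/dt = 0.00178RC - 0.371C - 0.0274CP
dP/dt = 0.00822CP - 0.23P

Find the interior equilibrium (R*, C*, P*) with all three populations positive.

From dP/dt = 0: 0.00822C* = 0.23, so C* = 28.
From dR/dt = 0: 0.485(1 - R*/750) = 0.00375·28, giving R* = 750·(1 - 0.216) = 588.
From dC/dt = 0: 0.00178·588 - 0.371 = 0.0274P*, so P* = 0.675/0.0274 = 24.6.

R* ≈ 588, C* ≈ 28, P* ≈ 24.6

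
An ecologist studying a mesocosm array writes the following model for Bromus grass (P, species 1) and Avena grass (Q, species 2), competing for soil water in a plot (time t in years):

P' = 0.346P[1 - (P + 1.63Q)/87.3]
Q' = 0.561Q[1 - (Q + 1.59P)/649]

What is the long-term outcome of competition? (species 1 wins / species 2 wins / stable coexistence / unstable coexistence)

species 2 excludes species 1

Compare the nullcline intercepts: K1/α12 = 87.3/1.63 = 53.6 < K2 = 649; K2/α21 = 649/1.59 = 408 > K1 = 87.3.
Since the inequalities point opposite ways, species 2 can invade but species 1 cannot.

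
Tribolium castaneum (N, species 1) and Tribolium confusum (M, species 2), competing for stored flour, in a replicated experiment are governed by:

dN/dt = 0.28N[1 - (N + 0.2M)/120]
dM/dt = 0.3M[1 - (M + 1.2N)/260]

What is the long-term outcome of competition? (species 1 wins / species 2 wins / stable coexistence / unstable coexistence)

stable coexistence

Compare the nullcline intercepts: K1/α12 = 120/0.2 = 600 > K2 = 260; K2/α21 = 260/1.2 = 217 > K1 = 120.
Since both inequalities hold, each species can invade when rare, so the interior equilibrium is stable.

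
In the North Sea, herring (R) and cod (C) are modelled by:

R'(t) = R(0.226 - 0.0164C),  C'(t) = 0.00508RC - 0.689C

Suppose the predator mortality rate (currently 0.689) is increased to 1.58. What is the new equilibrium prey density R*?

R* ≈ 311

At the interior fixed point, setting dC/dt = 0 with C > 0 fixes R* = (predator death rate)/(RC coefficient) — independent of the other coefficients.
With the change, R* = 1.58/0.00508 = 311; it rises from 136.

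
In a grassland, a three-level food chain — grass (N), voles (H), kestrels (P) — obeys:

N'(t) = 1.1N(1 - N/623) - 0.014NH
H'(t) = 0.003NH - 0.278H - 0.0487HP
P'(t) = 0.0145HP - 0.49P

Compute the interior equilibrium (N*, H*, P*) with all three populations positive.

From dP/dt = 0: 0.0145H* = 0.49, so H* = 33.8.
From dN/dt = 0: 1.1(1 - N*/623) = 0.014·33.8, giving N* = 623·(1 - 0.43) = 355.
From dH/dt = 0: 0.003·355 - 0.278 = 0.0487P*, so P* = 0.787/0.0487 = 16.2.

N* ≈ 355, H* ≈ 33.8, P* ≈ 16.2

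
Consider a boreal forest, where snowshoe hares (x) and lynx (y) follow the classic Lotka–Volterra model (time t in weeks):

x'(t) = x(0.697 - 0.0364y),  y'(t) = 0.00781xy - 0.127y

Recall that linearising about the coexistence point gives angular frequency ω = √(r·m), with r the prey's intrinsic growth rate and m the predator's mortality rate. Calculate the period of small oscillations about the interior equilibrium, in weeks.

T ≈ 21.1 weeks

Here r = 0.697 and m = 0.127, so r·m = 0.0885.
ω = √0.0885 = 0.298 per week, hence T = 2π/ω ≈ 21.1 weeks.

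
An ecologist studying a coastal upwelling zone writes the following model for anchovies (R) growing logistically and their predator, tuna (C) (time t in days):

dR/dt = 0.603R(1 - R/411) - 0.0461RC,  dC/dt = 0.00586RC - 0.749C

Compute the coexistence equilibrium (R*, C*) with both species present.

R* ≈ 128, C* ≈ 9.01

From dC/dt = 0 with C > 0: 0.00586R* = 0.749, so R* = 128.
Substitute into dR/dt = 0: 0.603(1 - 128/411) = 0.0461C*.
The bracket is 0.689, giving C* = 0.415/0.0461 = 9.01.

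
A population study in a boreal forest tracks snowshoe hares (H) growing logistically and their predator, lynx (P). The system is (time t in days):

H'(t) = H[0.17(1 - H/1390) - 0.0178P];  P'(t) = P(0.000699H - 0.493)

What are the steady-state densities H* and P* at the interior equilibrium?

H* ≈ 705, P* ≈ 4.7

From dP/dt = 0 with P > 0: 0.000699H* = 0.493, so H* = 705.
Substitute into dH/dt = 0: 0.17(1 - 705/1390) = 0.0178P*.
The bracket is 0.493, giving P* = 0.0837/0.0178 = 4.7.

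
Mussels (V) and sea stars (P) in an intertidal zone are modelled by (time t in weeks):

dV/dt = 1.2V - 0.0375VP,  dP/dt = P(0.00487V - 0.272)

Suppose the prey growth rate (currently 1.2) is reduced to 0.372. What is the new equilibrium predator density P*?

At the interior fixed point, setting dV/dt = 0 with V > 0 fixes P* = (prey growth rate)/(VP coefficient) — independent of the other coefficients.
With the change, P* = 0.372/0.0375 = 9.92; it falls from 32.

P* ≈ 9.92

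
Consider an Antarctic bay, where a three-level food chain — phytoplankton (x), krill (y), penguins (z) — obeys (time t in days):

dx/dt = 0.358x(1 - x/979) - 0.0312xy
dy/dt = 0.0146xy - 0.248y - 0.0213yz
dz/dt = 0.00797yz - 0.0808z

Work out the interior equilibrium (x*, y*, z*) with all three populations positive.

x* ≈ 114, y* ≈ 10.1, z* ≈ 66.5

From dz/dt = 0: 0.00797y* = 0.0808, so y* = 10.1.
From dx/dt = 0: 0.358(1 - x*/979) = 0.0312·10.1, giving x* = 979·(1 - 0.884) = 114.
From dy/dt = 0: 0.0146·114 - 0.248 = 0.0213z*, so z* = 1.42/0.0213 = 66.5.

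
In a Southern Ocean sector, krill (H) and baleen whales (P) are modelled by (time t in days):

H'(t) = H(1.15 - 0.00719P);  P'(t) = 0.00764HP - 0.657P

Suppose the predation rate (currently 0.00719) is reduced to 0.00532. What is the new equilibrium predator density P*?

P* ≈ 216

At the interior fixed point, setting dH/dt = 0 with H > 0 fixes P* = (prey growth rate)/(HP coefficient) — independent of the other coefficients.
With the change, P* = 1.15/0.00532 = 216; it rises from 160.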